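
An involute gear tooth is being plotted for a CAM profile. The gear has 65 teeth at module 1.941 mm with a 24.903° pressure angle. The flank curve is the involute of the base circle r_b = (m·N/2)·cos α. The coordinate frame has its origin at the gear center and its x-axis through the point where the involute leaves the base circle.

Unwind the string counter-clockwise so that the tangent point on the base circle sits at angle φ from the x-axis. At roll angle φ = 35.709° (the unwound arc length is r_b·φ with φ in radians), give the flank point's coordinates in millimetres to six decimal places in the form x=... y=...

pitch radius r_p = m·N/2 = 1.941·65/2 = 63.082500
base radius r_b = r_p·cos α = 63.082500·cos 24.903° = 57.217213
roll angle φ = 35.709° = 0.62323962 rad
x = r_b·(cos φ + φ·sin φ) = 57.217213·(0.81199185 + 0.62323962·0.58366877) = 67.273559
y = r_b·(sin φ − φ·cos φ) = 57.217213·(0.58366877 − 0.62323962·0.81199185) = 4.440243

x=67.273559 y=4.440243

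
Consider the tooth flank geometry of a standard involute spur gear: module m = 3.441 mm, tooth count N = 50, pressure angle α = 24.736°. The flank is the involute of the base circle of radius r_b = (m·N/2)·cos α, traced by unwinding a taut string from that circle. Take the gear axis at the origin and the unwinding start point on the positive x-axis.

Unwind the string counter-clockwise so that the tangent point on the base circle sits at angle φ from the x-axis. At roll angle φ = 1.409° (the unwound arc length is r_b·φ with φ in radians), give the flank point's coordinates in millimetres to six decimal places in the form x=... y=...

x=78.155436 y=0.000387

pitch radius r_p = m·N/2 = 3.441·50/2 = 86.025000
base radius r_b = r_p·cos α = 86.025000·cos 24.736° = 78.131814
roll angle φ = 1.409° = 0.02459169 rad
x = r_b·(cos φ + φ·sin φ) = 78.131814·(0.99969764 + 0.02459169·0.02458921) = 78.155436
y = r_b·(sin φ − φ·cos φ) = 78.131814·(0.02458921 − 0.02459169·0.99969764) = 0.000387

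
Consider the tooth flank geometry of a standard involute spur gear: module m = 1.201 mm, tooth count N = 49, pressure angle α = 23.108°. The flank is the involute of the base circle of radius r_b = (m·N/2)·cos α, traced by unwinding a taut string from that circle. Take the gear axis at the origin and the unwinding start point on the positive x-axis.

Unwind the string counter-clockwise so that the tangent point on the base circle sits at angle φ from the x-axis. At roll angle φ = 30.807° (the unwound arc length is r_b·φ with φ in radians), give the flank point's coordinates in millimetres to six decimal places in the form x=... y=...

pitch radius r_p = m·N/2 = 1.201·49/2 = 29.424500
base radius r_b = r_p·cos α = 29.424500·cos 23.108° = 27.063675
roll angle φ = 30.807° = 0.53768358 rad
x = r_b·(cos φ + φ·sin φ) = 27.063675·(0.85889733 + 0.53768358·0.51214780) = 30.697537
y = r_b·(sin φ − φ·cos φ) = 27.063675·(0.51214780 − 0.53768358·0.85889733) = 1.362191

x=30.697537 y=1.362191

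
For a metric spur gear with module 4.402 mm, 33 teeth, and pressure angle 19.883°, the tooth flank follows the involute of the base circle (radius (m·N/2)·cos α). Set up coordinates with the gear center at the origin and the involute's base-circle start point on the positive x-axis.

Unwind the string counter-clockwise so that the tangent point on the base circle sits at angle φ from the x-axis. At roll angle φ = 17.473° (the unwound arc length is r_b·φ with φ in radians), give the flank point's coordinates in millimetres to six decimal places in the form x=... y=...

pitch radius r_p = m·N/2 = 4.402·33/2 = 72.633000
base radius r_b = r_p·cos α = 72.633000·cos 19.883° = 68.303280
roll angle φ = 17.473° = 0.30496138 rad
x = r_b·(cos φ + φ·sin φ) = 68.303280·(0.95385855 + 0.30496138·0.30025634) = 71.405966
y = r_b·(sin φ − φ·cos φ) = 68.303280·(0.30025634 − 0.30496138·0.95385855) = 0.639750

x=71.405966 y=0.639750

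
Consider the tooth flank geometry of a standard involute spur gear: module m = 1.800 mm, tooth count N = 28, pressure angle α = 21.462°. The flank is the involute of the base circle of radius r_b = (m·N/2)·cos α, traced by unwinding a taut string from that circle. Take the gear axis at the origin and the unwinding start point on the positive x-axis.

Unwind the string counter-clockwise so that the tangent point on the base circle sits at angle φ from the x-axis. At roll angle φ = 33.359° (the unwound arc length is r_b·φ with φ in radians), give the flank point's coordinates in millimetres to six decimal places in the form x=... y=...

pitch radius r_p = m·N/2 = 1.800·28/2 = 25.200000
base radius r_b = r_p·cos α = 25.200000·cos 21.462° = 23.452643
roll angle φ = 33.359° = 0.58222439 rad
x = r_b·(cos φ + φ·sin φ) = 23.452643·(0.83524157 + 0.58222439·0.54988319) = 27.097113
y = r_b·(sin φ − φ·cos φ) = 23.452643·(0.54988319 − 0.58222439·0.83524157) = 1.491241

x=27.097113 y=1.491241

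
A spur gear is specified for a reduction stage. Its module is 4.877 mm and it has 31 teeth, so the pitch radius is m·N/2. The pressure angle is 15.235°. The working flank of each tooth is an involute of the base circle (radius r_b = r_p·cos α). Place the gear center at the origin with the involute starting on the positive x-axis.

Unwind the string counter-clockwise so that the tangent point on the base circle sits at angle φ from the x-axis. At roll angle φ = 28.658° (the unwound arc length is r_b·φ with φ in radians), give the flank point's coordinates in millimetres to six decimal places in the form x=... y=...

pitch radius r_p = m·N/2 = 4.877·31/2 = 75.593500
base radius r_b = r_p·cos α = 75.593500·cos 15.235° = 72.936854
roll angle φ = 28.658° = 0.50017646 rad
x = r_b·(cos φ + φ·sin φ) = 72.936854·(0.87749795 + 0.50017646·0.47958039) = 81.497654
y = r_b·(sin φ − φ·cos φ) = 72.936854·(0.47958039 − 0.50017646·0.87749795) = 2.966821

x=81.497654 y=2.966821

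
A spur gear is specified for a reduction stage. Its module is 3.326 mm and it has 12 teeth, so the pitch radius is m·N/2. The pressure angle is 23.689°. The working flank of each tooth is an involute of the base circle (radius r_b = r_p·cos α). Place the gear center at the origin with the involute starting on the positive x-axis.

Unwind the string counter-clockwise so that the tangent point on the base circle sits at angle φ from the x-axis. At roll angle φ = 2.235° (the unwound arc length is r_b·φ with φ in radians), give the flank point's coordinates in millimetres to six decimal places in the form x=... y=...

x=18.288401 y=0.000362

pitch radius r_p = m·N/2 = 3.326·12/2 = 19.956000
base radius r_b = r_p·cos α = 19.956000·cos 23.689° = 18.274502
roll angle φ = 2.235° = 0.03900811 rad
x = r_b·(cos φ + φ·sin φ) = 18.274502·(0.99923928 + 0.03900811·0.03899822) = 18.288401
y = r_b·(sin φ − φ·cos φ) = 18.274502·(0.03899822 − 0.03900811·0.99923928) = 0.000362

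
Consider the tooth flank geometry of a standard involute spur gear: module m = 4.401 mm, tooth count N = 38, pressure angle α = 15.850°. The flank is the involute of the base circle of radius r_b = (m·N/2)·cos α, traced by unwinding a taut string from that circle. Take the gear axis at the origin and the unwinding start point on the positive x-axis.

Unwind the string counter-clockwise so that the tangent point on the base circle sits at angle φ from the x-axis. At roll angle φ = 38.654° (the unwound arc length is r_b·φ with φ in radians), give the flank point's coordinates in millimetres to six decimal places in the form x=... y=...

x=96.714608 y=7.864453

pitch radius r_p = m·N/2 = 4.401·38/2 = 83.619000
base radius r_b = r_p·cos α = 83.619000·cos 15.850° = 80.439807
roll angle φ = 38.654° = 0.67463957 rad
x = r_b·(cos φ + φ·sin φ) = 80.439807·(0.78093213 + 0.67463957·0.62461589) = 96.714608
y = r_b·(sin φ − φ·cos φ) = 80.439807·(0.62461589 − 0.67463957·0.78093213) = 7.864453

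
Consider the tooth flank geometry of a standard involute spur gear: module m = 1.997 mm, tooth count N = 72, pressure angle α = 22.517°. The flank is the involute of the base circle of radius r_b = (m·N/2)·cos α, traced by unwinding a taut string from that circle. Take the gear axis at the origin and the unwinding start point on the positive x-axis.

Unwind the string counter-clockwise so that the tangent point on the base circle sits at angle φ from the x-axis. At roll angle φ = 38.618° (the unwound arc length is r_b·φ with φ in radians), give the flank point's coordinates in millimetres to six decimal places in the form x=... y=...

x=79.825934 y=6.475351

pitch radius r_p = m·N/2 = 1.997·72/2 = 71.892000
base radius r_b = r_p·cos α = 71.892000·cos 22.517° = 66.411381
roll angle φ = 38.618° = 0.67401125 rad
x = r_b·(cos φ + φ·sin φ) = 66.411381·(0.78132444 + 0.67401125·0.62412509) = 79.825934
y = r_b·(sin φ − φ·cos φ) = 66.411381·(0.62412509 − 0.67401125·0.78132444) = 6.475351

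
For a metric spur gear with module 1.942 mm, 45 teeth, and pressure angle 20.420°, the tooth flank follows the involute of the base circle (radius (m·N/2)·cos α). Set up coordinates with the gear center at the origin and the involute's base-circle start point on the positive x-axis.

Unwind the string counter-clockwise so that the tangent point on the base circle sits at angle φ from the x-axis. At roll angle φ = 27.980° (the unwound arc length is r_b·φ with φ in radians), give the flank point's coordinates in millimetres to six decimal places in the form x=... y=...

pitch radius r_p = m·N/2 = 1.942·45/2 = 43.695000
base radius r_b = r_p·cos α = 43.695000·cos 20.420° = 40.949217
roll angle φ = 27.980° = 0.48834312 rad
x = r_b·(cos φ + φ·sin φ) = 40.949217·(0.88311142 + 0.48834312·0.46916333) = 45.544707
y = r_b·(sin φ − φ·cos φ) = 40.949217·(0.46916333 − 0.48834312·0.88311142) = 1.552055

x=45.544707 y=1.552055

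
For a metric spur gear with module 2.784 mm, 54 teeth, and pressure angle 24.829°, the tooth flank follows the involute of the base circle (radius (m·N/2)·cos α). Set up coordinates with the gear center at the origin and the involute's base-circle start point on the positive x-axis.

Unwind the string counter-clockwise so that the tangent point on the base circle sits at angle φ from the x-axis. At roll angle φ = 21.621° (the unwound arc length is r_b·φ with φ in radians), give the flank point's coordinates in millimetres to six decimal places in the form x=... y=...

x=72.905510 y=1.204625

pitch radius r_p = m·N/2 = 2.784·54/2 = 75.168000
base radius r_b = r_p·cos α = 75.168000·cos 24.829° = 68.219850
roll angle φ = 21.621° = 0.37735764 rad
x = r_b·(cos φ + φ·sin φ) = 68.219850·(0.92964150 + 0.37735764·0.36846531) = 72.905510
y = r_b·(sin φ − φ·cos φ) = 68.219850·(0.36846531 − 0.37735764·0.92964150) = 1.204625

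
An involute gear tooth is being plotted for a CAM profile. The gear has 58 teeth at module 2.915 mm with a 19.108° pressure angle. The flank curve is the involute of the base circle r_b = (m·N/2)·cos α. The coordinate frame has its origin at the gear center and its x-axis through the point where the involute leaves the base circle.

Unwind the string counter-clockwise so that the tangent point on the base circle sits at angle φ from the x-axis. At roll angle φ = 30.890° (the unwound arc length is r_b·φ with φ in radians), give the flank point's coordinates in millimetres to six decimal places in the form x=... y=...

pitch radius r_p = m·N/2 = 2.915·58/2 = 84.535000
base radius r_b = r_p·cos α = 84.535000·cos 19.108° = 79.877393
roll angle φ = 30.890° = 0.53913221 rad
x = r_b·(cos φ + φ·sin φ) = 79.877393·(0.85815452 + 0.53913221·0.51339148) = 90.656081
y = r_b·(sin φ − φ·cos φ) = 79.877393·(0.51339148 − 0.53913221·0.85815452) = 4.052399

x=90.656081 y=4.052399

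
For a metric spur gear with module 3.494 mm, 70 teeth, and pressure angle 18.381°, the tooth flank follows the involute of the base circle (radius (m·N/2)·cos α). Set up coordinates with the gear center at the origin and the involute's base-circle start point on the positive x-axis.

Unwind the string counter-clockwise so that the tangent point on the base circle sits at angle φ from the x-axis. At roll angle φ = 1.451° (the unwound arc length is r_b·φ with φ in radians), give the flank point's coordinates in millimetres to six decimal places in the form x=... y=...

x=116.088050 y=0.000628

pitch radius r_p = m·N/2 = 3.494·70/2 = 122.290000
base radius r_b = r_p·cos α = 122.290000·cos 18.381° = 116.050842
roll angle φ = 1.451° = 0.02532473 rad
x = r_b·(cos φ + φ·sin φ) = 116.050842·(0.99967935 + 0.02532473·0.02532202) = 116.088050
y = r_b·(sin φ − φ·cos φ) = 116.050842·(0.02532202 − 0.02532473·0.99967935) = 0.000628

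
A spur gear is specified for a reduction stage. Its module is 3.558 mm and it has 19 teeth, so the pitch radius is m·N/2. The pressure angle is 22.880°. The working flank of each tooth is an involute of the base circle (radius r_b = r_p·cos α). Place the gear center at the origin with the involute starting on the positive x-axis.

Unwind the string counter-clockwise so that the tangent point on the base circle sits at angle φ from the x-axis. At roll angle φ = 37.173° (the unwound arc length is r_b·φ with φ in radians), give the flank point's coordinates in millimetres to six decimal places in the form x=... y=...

x=37.022034 y=2.717329

pitch radius r_p = m·N/2 = 3.558·19/2 = 33.801000
base radius r_b = r_p·cos α = 33.801000·cos 22.880° = 31.141577
roll angle φ = 37.173° = 0.64879124 rad
x = r_b·(cos φ + φ·sin φ) = 31.141577·(0.79681474 + 0.64879124·0.60422369) = 37.022034
y = r_b·(sin φ − φ·cos φ) = 31.141577·(0.60422369 − 0.64879124·0.79681474) = 2.717329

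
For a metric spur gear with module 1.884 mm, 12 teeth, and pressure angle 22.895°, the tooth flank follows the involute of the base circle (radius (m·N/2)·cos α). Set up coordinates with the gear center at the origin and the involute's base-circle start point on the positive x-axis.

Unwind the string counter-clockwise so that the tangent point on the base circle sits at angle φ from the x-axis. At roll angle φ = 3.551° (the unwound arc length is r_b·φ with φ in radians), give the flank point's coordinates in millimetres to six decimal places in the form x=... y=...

pitch radius r_p = m·N/2 = 1.884·12/2 = 11.304000
base radius r_b = r_p·cos α = 11.304000·cos 22.895° = 10.413464
roll angle φ = 3.551° = 0.06197664 rad
x = r_b·(cos φ + φ·sin φ) = 10.413464·(0.99808006 + 0.06197664·0.06193697) = 10.433444
y = r_b·(sin φ − φ·cos φ) = 10.413464·(0.06193697 − 0.06197664·0.99808006) = 0.000826

x=10.433444 y=0.000826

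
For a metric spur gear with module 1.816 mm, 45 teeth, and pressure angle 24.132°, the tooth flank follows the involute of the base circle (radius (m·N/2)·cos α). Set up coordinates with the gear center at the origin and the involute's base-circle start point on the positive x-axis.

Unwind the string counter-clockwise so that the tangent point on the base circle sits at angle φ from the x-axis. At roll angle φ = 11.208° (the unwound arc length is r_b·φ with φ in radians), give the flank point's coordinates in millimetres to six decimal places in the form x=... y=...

pitch radius r_p = m·N/2 = 1.816·45/2 = 40.860000
base radius r_b = r_p·cos α = 40.860000·cos 24.132° = 37.289080
roll angle φ = 11.208° = 0.19561650 rad
x = r_b·(cos φ + φ·sin φ) = 37.289080·(0.98092803 + 0.19561650·0.19437132) = 37.995718
y = r_b·(sin φ − φ·cos φ) = 37.289080·(0.19437132 − 0.19561650·0.98092803) = 0.092686

x=37.995718 y=0.092686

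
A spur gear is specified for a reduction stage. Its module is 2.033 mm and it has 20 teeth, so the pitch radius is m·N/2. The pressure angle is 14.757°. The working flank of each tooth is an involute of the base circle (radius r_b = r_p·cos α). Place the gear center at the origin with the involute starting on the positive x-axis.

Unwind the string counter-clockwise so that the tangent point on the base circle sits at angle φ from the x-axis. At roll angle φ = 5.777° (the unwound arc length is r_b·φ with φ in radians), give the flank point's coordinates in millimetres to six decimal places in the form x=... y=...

pitch radius r_p = m·N/2 = 2.033·20/2 = 20.330000
base radius r_b = r_p·cos α = 20.330000·cos 14.757° = 19.659411
roll angle φ = 5.777° = 0.10082767 rad
x = r_b·(cos φ + φ·sin φ) = 19.659411·(0.99492120 + 0.10082767·0.10065692) = 19.759089
y = r_b·(sin φ − φ·cos φ) = 19.659411·(0.10065692 − 0.10082767·0.99492120) = 0.006710

x=19.759089 y=0.006710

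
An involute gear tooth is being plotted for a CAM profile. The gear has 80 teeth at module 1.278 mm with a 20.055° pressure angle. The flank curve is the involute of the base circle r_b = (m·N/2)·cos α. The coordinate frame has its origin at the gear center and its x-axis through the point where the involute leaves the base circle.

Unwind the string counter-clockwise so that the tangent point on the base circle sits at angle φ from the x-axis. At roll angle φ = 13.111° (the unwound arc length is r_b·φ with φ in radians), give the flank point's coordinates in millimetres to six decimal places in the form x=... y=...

pitch radius r_p = m·N/2 = 1.278·80/2 = 51.120000
base radius r_b = r_p·cos α = 51.120000·cos 20.055° = 48.020281
roll angle φ = 13.111° = 0.22883012 rad
x = r_b·(cos φ + φ·sin φ) = 48.020281·(0.97393244 + 0.22883012·0.22683829) = 49.261119
y = r_b·(sin φ − φ·cos φ) = 48.020281·(0.22683829 − 0.22883012·0.97393244) = 0.190795

x=49.261119 y=0.190795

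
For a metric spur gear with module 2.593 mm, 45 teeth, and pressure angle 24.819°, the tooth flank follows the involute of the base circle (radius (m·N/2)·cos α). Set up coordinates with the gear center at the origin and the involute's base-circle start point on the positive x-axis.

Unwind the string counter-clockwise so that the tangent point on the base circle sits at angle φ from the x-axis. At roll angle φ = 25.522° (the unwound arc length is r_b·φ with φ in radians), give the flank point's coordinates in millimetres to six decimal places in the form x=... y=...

pitch radius r_p = m·N/2 = 2.593·45/2 = 58.342500
base radius r_b = r_p·cos α = 58.342500·cos 24.819° = 52.953889
roll angle φ = 25.522° = 0.44544293 rad
x = r_b·(cos φ + φ·sin φ) = 52.953889·(0.90241991 + 0.44544293·0.43085763) = 57.949686
y = r_b·(sin φ − φ·cos φ) = 52.953889·(0.43085763 − 0.44544293·0.90241991) = 1.529365

x=57.949686 y=1.529365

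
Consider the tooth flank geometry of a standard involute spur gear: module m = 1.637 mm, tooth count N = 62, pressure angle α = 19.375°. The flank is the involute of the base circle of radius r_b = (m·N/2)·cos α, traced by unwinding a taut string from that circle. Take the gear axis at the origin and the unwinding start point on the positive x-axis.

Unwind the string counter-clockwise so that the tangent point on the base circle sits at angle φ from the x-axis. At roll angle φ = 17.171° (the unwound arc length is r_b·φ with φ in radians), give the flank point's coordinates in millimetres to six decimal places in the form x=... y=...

x=49.974884 y=0.425680

pitch radius r_p = m·N/2 = 1.637·62/2 = 50.747000
base radius r_b = r_p·cos α = 50.747000·cos 19.375° = 47.873071
roll angle φ = 17.171° = 0.29969049 rad
x = r_b·(cos φ + φ·sin φ) = 47.873071·(0.95542791 + 0.29969049·0.29522450) = 49.974884
y = r_b·(sin φ − φ·cos φ) = 47.873071·(0.29522450 − 0.29969049·0.95542791) = 0.425680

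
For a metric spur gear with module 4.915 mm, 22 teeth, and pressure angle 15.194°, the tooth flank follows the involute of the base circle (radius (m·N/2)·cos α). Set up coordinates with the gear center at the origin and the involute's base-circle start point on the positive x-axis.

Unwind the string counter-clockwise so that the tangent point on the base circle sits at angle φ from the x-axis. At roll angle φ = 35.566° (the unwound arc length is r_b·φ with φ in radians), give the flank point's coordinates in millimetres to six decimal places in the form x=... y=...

pitch radius r_p = m·N/2 = 4.915·22/2 = 54.065000
base radius r_b = r_p·cos α = 54.065000·cos 15.194° = 52.175101
roll angle φ = 35.566° = 0.62074380 rad
x = r_b·(cos φ + φ·sin φ) = 52.175101·(0.81344606 + 0.62074380·0.58164036) = 61.279432
y = r_b·(sin φ − φ·cos φ) = 52.175101·(0.58164036 − 0.62074380·0.81344606) = 4.001766

x=61.279432 y=4.001766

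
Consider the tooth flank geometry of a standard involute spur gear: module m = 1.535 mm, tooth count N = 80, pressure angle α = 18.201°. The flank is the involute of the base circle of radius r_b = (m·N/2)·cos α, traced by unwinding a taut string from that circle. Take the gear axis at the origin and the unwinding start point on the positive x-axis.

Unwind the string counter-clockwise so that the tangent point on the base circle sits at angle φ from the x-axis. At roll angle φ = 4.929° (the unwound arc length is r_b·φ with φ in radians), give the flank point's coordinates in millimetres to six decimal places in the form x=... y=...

x=58.543384 y=0.012369

pitch radius r_p = m·N/2 = 1.535·80/2 = 61.400000
base radius r_b = r_p·cos α = 61.400000·cos 18.201° = 58.327949
roll angle φ = 4.929° = 0.08602728 rad
x = r_b·(cos φ + φ·sin φ) = 58.327949·(0.99630194 + 0.08602728·0.08592121) = 58.543384
y = r_b·(sin φ − φ·cos φ) = 58.327949·(0.08592121 − 0.08602728·0.99630194) = 0.012369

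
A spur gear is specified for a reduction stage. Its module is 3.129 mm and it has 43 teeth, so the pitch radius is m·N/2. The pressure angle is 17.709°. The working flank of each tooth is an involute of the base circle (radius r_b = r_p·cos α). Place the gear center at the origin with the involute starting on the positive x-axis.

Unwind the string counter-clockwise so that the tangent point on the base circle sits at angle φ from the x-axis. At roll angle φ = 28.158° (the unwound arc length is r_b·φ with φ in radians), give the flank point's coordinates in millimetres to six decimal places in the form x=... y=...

pitch radius r_p = m·N/2 = 3.129·43/2 = 67.273500
base radius r_b = r_p·cos α = 67.273500·cos 17.709° = 64.085659
roll angle φ = 28.158° = 0.49144981 rad
x = r_b·(cos φ + φ·sin φ) = 64.085659·(0.88164961 + 0.49144981·0.47190461) = 71.363677
y = r_b·(sin φ − φ·cos φ) = 64.085659·(0.47190461 − 0.49144981·0.88164961) = 2.474865

x=71.363677 y=2.474865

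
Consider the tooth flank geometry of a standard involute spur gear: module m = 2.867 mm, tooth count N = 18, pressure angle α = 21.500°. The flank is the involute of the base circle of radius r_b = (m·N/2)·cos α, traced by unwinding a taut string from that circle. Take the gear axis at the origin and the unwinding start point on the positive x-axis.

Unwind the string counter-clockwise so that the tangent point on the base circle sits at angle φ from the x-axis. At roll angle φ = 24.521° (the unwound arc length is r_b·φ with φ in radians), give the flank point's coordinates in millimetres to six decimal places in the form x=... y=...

x=26.106525 y=0.615883

pitch radius r_p = m·N/2 = 2.867·18/2 = 25.803000
base radius r_b = r_p·cos α = 25.803000·cos 21.500° = 24.007565
roll angle φ = 24.521° = 0.42797219 rad
x = r_b·(cos φ + φ·sin φ) = 24.007565·(0.90980922 + 0.42797219·0.41502673) = 26.106525
y = r_b·(sin φ − φ·cos φ) = 24.007565·(0.41502673 − 0.42797219·0.90980922) = 0.615883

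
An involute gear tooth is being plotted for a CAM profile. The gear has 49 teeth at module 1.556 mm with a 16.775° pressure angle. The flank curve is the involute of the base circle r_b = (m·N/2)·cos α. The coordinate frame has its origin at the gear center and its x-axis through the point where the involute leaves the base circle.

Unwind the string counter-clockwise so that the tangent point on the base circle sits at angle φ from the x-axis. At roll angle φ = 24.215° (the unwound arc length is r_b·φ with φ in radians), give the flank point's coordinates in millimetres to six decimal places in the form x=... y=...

x=39.615358 y=0.902146

pitch radius r_p = m·N/2 = 1.556·49/2 = 38.122000
base radius r_b = r_p·cos α = 38.122000·cos 16.775° = 36.499738
roll angle φ = 24.215° = 0.42263148 rad
x = r_b·(cos φ + φ·sin φ) = 36.499738·(0.91201277 + 0.42263148·0.41016181) = 39.615358
y = r_b·(sin φ − φ·cos φ) = 36.499738·(0.41016181 − 0.42263148·0.91201277) = 0.902146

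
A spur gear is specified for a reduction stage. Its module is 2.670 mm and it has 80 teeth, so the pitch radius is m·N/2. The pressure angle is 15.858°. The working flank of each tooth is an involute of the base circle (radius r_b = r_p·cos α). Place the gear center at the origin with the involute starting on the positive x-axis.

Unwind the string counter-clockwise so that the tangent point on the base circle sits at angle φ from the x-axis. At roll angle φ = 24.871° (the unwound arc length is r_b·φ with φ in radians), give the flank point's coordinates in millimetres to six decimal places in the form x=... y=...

x=111.963216 y=2.748560

pitch radius r_p = m·N/2 = 2.670·80/2 = 106.800000
base radius r_b = r_p·cos α = 106.800000·cos 15.858° = 102.735392
roll angle φ = 24.871° = 0.43408084 rad
x = r_b·(cos φ + φ·sin φ) = 102.735392·(0.90725700 + 0.43408084·0.42057666) = 111.963216
y = r_b·(sin φ − φ·cos φ) = 102.735392·(0.42057666 − 0.43408084·0.90725700) = 2.748560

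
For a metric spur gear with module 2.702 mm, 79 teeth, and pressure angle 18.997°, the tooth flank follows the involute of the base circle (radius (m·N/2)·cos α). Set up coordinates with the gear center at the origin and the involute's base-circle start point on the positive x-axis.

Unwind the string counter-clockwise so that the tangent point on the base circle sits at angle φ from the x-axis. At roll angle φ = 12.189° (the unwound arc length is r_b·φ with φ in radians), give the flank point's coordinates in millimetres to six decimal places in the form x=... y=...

pitch radius r_p = m·N/2 = 2.702·79/2 = 106.729000
base radius r_b = r_p·cos α = 106.729000·cos 18.997° = 100.916071
roll angle φ = 12.189° = 0.21273818 rad
x = r_b·(cos φ + φ·sin φ) = 100.916071·(0.97745645 + 0.21273818·0.21113714) = 103.173905
y = r_b·(sin φ − φ·cos φ) = 100.916071·(0.21113714 − 0.21273818·0.97745645) = 0.322410

x=103.173905 y=0.322410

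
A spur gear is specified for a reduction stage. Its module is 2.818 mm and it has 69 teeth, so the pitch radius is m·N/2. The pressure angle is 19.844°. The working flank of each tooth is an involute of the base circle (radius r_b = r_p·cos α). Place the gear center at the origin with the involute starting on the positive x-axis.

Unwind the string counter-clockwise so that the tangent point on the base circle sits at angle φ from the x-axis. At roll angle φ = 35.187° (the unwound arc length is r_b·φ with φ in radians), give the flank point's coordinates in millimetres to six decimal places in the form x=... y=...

pitch radius r_p = m·N/2 = 2.818·69/2 = 97.221000
base radius r_b = r_p·cos α = 97.221000·cos 19.844° = 91.448052
roll angle φ = 35.187° = 0.61412900 rad
x = r_b·(cos φ + φ·sin φ) = 91.448052·(0.81727567 + 0.61412900·0.57624690) = 107.100813
y = r_b·(sin φ − φ·cos φ) = 91.448052·(0.57624690 − 0.61412900·0.81727567) = 6.797718

x=107.100813 y=6.797718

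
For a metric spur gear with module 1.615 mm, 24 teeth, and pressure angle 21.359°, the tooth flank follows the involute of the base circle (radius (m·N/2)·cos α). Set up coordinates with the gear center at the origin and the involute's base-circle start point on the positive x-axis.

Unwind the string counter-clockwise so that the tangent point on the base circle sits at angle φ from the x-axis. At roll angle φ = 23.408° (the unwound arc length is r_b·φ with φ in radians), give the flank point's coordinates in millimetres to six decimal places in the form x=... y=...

x=19.492920 y=0.403449

pitch radius r_p = m·N/2 = 1.615·24/2 = 19.380000
base radius r_b = r_p·cos α = 19.380000·cos 21.359° = 18.048917
roll angle φ = 23.408° = 0.40854667 rad
x = r_b·(cos φ + φ·sin φ) = 18.048917·(0.91769916 + 0.40854667·0.39727603) = 19.492920
y = r_b·(sin φ − φ·cos φ) = 18.048917·(0.39727603 − 0.40854667·0.91769916) = 0.403449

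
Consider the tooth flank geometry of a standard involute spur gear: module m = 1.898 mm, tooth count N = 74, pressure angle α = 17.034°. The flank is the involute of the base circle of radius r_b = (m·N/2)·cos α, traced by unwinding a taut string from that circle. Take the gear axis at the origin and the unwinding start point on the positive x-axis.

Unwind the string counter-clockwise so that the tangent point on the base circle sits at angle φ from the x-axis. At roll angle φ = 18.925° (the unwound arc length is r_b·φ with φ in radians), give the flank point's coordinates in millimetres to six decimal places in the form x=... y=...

x=70.708752 y=0.797789

pitch radius r_p = m·N/2 = 1.898·74/2 = 70.226000
base radius r_b = r_p·cos α = 70.226000·cos 17.034° = 67.145262
roll angle φ = 18.925° = 0.33030356 rad
x = r_b·(cos φ + φ·sin φ) = 67.145262·(0.94594393 + 0.33030356·0.32433019) = 70.708752
y = r_b·(sin φ − φ·cos φ) = 67.145262·(0.32433019 − 0.33030356·0.94594393) = 0.797789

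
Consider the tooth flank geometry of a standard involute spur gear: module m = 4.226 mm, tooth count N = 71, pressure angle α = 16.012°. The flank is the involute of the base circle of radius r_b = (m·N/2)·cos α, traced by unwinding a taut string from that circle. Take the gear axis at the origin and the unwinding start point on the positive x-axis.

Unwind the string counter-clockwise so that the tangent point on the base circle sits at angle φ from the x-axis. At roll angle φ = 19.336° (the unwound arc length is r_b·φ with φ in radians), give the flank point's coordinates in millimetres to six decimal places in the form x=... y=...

x=152.182035 y=1.826543

pitch radius r_p = m·N/2 = 4.226·71/2 = 150.023000
base radius r_b = r_p·cos α = 150.023000·cos 16.012° = 144.202700
roll angle φ = 19.336° = 0.33747686 rad
x = r_b·(cos φ + φ·sin φ) = 144.202700·(0.94359310 + 0.33747686·0.33110734) = 152.182035
y = r_b·(sin φ − φ·cos φ) = 144.202700·(0.33110734 − 0.33747686·0.94359310) = 1.826543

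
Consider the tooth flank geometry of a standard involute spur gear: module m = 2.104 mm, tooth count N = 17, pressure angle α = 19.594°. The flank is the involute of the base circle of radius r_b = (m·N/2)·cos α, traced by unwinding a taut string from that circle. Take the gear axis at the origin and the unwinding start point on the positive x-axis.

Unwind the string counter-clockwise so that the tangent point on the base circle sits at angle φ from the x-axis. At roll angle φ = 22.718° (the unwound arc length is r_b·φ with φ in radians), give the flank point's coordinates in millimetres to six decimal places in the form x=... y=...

x=18.121194 y=0.344617

pitch radius r_p = m·N/2 = 2.104·17/2 = 17.884000
base radius r_b = r_p·cos α = 17.884000·cos 19.594° = 16.848384
roll angle φ = 22.718° = 0.39650390 rad
x = r_b·(cos φ + φ·sin φ) = 16.848384·(0.92241681 + 0.39650390·0.38619585) = 18.121194
y = r_b·(sin φ − φ·cos φ) = 16.848384·(0.38619585 − 0.39650390·0.92241681) = 0.344617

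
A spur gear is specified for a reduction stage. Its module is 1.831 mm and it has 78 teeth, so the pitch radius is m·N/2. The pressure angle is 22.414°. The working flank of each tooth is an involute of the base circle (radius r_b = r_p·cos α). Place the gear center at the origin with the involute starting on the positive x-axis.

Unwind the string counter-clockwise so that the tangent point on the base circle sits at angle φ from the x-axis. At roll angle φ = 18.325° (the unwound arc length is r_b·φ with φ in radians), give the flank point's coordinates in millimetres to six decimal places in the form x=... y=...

pitch radius r_p = m·N/2 = 1.831·78/2 = 71.409000
base radius r_b = r_p·cos α = 71.409000·cos 22.414° = 66.014257
roll angle φ = 18.325° = 0.31983159 rad
x = r_b·(cos φ + φ·sin φ) = 66.014257·(0.94928838 + 0.31983159·0.31440669) = 69.304775
y = r_b·(sin φ − φ·cos φ) = 66.014257·(0.31440669 − 0.31983159·0.94928838) = 0.712577

x=69.304775 y=0.712577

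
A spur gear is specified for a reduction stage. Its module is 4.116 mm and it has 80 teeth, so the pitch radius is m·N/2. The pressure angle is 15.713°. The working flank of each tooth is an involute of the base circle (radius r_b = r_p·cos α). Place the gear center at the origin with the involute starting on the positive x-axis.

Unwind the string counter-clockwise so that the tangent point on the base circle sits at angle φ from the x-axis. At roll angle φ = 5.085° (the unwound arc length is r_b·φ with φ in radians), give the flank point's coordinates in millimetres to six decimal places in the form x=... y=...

x=159.110396 y=0.036901

pitch radius r_p = m·N/2 = 4.116·80/2 = 164.640000
base radius r_b = r_p·cos α = 164.640000·cos 15.713° = 158.487457
roll angle φ = 5.085° = 0.08874999 rad
x = r_b·(cos φ + φ·sin φ) = 158.487457·(0.99606430 + 0.08874999·0.08863353) = 159.110396
y = r_b·(sin φ − φ·cos φ) = 158.487457·(0.08863353 − 0.08874999·0.99606430) = 0.036901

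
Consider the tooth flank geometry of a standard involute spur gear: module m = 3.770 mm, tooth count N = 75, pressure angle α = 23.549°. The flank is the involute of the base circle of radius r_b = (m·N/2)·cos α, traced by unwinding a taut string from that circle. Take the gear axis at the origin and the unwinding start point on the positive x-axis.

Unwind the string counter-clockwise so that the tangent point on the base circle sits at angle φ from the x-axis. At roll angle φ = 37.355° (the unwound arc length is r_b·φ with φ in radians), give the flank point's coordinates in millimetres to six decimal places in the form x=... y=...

pitch radius r_p = m·N/2 = 3.770·75/2 = 141.375000
base radius r_b = r_p·cos α = 141.375000·cos 23.549° = 129.601110
roll angle φ = 37.355° = 0.65196774 rad
x = r_b·(cos φ + φ·sin φ) = 129.601110·(0.79489141 + 0.65196774·0.60675172) = 154.286746
y = r_b·(sin φ − φ·cos φ) = 129.601110·(0.60675172 − 0.65196774·0.79489141) = 11.470756

x=154.286746 y=11.470756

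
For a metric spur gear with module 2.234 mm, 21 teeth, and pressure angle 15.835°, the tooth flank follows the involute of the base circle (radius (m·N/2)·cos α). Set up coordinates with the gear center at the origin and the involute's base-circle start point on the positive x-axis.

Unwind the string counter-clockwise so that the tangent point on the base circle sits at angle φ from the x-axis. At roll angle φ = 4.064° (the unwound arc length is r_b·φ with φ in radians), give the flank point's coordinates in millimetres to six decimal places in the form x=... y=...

x=22.623538 y=0.002683

pitch radius r_p = m·N/2 = 2.234·21/2 = 23.457000
base radius r_b = r_p·cos α = 23.457000·cos 15.835° = 22.566842
roll angle φ = 4.064° = 0.07093018 rad
x = r_b·(cos φ + φ·sin φ) = 22.566842·(0.99748551 + 0.07093018·0.07087072) = 22.623538
y = r_b·(sin φ − φ·cos φ) = 22.566842·(0.07087072 − 0.07093018·0.99748551) = 0.002683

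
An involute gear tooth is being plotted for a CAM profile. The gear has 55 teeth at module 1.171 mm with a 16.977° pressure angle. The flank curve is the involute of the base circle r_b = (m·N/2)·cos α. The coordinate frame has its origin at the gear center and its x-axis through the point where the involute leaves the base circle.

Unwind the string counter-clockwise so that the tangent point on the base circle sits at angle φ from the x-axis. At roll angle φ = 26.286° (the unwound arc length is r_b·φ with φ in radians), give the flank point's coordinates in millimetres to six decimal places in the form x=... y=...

x=33.871866 y=0.970633

pitch radius r_p = m·N/2 = 1.171·55/2 = 32.202500
base radius r_b = r_p·cos α = 32.202500·cos 16.977° = 30.799181
roll angle φ = 26.286° = 0.45877725 rad
x = r_b·(cos φ + φ·sin φ) = 30.799181·(0.89659467 + 0.45877725·0.44285212) = 33.871866
y = r_b·(sin φ − φ·cos φ) = 30.799181·(0.44285212 − 0.45877725·0.89659467) = 0.970633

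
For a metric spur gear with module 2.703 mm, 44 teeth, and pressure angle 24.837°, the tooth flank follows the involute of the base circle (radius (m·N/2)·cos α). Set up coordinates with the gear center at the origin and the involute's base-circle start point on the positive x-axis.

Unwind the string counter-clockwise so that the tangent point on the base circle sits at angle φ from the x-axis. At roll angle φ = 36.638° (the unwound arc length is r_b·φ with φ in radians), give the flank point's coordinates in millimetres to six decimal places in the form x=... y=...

x=63.896585 y=4.513996

pitch radius r_p = m·N/2 = 2.703·44/2 = 59.466000
base radius r_b = r_p·cos α = 59.466000·cos 24.837° = 53.965777
roll angle φ = 36.638° = 0.63945373 rad
x = r_b·(cos φ + φ·sin φ) = 53.965777·(0.80242187 + 0.63945373·0.59675719) = 63.896585
y = r_b·(sin φ − φ·cos φ) = 53.965777·(0.59675719 − 0.63945373·0.80242187) = 4.513996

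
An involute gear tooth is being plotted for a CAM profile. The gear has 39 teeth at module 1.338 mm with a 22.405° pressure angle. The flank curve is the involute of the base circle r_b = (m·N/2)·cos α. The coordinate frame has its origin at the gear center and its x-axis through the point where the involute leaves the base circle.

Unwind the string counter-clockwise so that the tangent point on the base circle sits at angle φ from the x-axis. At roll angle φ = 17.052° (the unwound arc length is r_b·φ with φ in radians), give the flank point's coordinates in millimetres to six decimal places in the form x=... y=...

pitch radius r_p = m·N/2 = 1.338·39/2 = 26.091000
base radius r_b = r_p·cos α = 26.091000·cos 22.405° = 24.121463
roll angle φ = 17.052° = 0.29761354 rad
x = r_b·(cos φ + φ·sin φ) = 24.121463·(0.95603901 + 0.29761354·0.29323950) = 25.166189
y = r_b·(sin φ − φ·cos φ) = 24.121463·(0.29323950 − 0.29761354·0.95603901) = 0.210082

x=25.166189 y=0.210082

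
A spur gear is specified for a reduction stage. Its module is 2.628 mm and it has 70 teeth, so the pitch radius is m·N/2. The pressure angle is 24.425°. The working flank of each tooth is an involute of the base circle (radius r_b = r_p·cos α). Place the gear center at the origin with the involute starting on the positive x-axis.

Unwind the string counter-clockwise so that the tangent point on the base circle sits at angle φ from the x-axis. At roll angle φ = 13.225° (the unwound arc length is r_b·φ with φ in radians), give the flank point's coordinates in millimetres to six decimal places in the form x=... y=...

pitch radius r_p = m·N/2 = 2.628·70/2 = 91.980000
base radius r_b = r_p·cos α = 91.980000·cos 24.425° = 83.748096
roll angle φ = 13.225° = 0.23081979 rad
x = r_b·(cos φ + φ·sin φ) = 83.748096·(0.97347917 + 0.23081979·0.22877565) = 85.949425
y = r_b·(sin φ − φ·cos φ) = 83.748096·(0.22877565 − 0.23081979·0.97347917) = 0.341474

x=85.949425 y=0.341474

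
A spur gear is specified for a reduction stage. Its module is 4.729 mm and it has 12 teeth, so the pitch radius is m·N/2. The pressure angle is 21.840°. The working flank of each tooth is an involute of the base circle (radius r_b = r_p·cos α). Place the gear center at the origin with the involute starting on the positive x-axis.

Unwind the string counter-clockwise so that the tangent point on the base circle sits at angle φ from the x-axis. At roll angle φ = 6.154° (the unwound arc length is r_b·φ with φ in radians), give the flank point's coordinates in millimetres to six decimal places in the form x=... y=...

pitch radius r_p = m·N/2 = 4.729·12/2 = 28.374000
base radius r_b = r_p·cos α = 28.374000·cos 21.840° = 26.337494
roll angle φ = 6.154° = 0.10740756 rad
x = r_b·(cos φ + φ·sin φ) = 26.337494·(0.99423735 + 0.10740756·0.10720117) = 26.488976
y = r_b·(sin φ − φ·cos φ) = 26.337494·(0.10720117 − 0.10740756·0.99423735) = 0.010866

x=26.488976 y=0.010866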